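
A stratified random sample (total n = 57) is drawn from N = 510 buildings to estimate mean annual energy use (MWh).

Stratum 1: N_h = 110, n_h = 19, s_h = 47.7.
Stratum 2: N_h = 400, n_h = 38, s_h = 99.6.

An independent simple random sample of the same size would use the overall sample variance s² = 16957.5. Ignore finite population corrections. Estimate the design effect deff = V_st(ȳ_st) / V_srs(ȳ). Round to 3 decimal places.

V̂(ȳ_st) = Σ W_h² s_h²/n_h, with W_h = N_h/N and N = 510:
  stratum 1: (110/510)²·47.7²/19 = 5.57094
  stratum 2: (400/510)²·99.6²/38 = 160.589
V_st = 166.16
V_srs = s²/n = 16957.5/57 = 297.5
deff = V_st / V_srs = 166.16/297.5 = 0.5585

deff ≈ 0.559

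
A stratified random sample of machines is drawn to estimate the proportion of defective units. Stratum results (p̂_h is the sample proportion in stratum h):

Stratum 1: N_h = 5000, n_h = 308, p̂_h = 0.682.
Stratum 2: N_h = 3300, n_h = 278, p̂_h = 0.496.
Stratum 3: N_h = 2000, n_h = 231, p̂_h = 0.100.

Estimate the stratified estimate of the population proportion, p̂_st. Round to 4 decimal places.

p̂_st ≈ 0.5094

N = 10300; stratum weights W_h = N_h/N.
p̂_st = Σ W_h p̂_h = (5000·0.682 + 3300·0.496 + 2000·0.100)/10300 = 0.50940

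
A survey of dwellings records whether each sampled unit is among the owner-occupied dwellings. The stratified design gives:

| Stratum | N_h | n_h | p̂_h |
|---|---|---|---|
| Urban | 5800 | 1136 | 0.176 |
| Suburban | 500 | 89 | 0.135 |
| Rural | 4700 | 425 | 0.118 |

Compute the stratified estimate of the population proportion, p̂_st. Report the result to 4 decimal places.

N = 11000; stratum weights W_h = N_h/N.
p̂_st = Σ W_h p̂_h = (5800·0.176 + 500·0.135 + 4700·0.118)/11000 = 0.14935

p̂_st ≈ 0.1494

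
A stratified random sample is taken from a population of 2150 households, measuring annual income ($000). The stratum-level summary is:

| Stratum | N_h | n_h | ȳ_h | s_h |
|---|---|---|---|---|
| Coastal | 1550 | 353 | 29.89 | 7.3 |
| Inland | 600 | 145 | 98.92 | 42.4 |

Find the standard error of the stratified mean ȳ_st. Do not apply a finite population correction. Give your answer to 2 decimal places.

SE(ȳ_st) ≈ 1.02

V̂(ȳ_st) = Σ W_h² s_h²/n_h, with W_h = N_h/N and N = 2150:
  stratum Coastal: (1550/2150)²·7.3²/353 = 0.0784617
  stratum Inland: (600/2150)²·42.4²/145 = 0.965582
V̂(ȳ_st) = 1.04404
SE(ȳ_st) = √1.04404 = 1.02178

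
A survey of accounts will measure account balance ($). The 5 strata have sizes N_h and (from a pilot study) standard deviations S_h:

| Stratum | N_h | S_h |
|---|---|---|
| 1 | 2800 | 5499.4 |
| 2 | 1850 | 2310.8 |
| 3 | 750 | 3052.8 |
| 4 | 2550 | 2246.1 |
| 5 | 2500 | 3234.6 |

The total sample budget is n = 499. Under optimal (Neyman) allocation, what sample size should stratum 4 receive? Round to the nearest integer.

Neyman allocation: n_h = n · N_h S_h / Σ N_i S_i, with n = 499.
  stratum 1: N_h·S_h = 2800·5499.4 = 15398320.00
  stratum 2: N_h·S_h = 1850·2310.8 = 4274980.00
  stratum 3: N_h·S_h = 750·3052.8 = 2289600.00
  stratum 4: N_h·S_h = 2550·2246.1 = 5727555.00
  stratum 5: N_h·S_h = 2500·3234.6 = 8086500.00
Σ N_h S_h = 35776955.00
n for stratum 4 = 499·5727555.00/35776955.00 = 79.885 → 80

80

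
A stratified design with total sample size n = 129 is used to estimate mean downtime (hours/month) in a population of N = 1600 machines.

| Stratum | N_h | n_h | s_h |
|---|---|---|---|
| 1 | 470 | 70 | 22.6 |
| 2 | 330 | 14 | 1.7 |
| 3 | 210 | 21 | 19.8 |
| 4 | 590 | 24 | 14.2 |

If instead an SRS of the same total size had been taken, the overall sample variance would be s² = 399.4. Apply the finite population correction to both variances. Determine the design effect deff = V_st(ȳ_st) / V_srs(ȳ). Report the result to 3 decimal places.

V̂(ȳ_st) = Σ W_h² (1 − n_h/N_h) s_h²/n_h, with W_h = N_h/N and N = 1600:
  stratum 1: (470/1600)²·(1 − 70/470)·22.6²/70 = 0.535842
  stratum 2: (330/1600)²·(1 − 14/330)·1.7²/14 = 0.00840874
  stratum 3: (210/1600)²·(1 − 21/210)·19.8²/21 = 0.289436
  stratum 4: (590/1600)²·(1 − 24/590)·14.2²/24 = 1.09596
V_st = 1.92964
V_srs = (1 − 129/1600)·399.4/129 = 2.8465
deff = V_st / V_srs = 1.92964/2.8465 = 0.6779

deff ≈ 0.678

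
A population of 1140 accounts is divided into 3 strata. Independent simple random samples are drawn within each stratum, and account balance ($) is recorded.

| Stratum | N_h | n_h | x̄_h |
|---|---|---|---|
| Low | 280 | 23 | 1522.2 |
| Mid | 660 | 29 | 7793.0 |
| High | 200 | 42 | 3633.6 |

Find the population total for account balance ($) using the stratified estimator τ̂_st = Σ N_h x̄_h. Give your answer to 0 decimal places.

τ̂_st = Σ N_h x̄_h = 280·1522.2 + 660·7793.0 + 200·3633.6 = 6296316

τ̂_st ≈ 6296316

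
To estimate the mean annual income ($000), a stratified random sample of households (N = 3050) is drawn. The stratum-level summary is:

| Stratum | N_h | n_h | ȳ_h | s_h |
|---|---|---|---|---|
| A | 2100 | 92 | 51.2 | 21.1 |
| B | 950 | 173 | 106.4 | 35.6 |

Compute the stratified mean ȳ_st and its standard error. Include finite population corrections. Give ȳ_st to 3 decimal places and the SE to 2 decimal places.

ȳ_st ≈ 68.393, SE ≈ 1.67

ȳ_st = Σ W_h ȳ_h = (2100·51.2 + 950·106.4)/3050 = 68.39344
V̂(ȳ_st) = Σ W_h² (1 − n_h/N_h) s_h²/n_h, with W_h = N_h/N and N = 3050:
  stratum A: (2100/3050)²·(1 − 92/2100)·21.1²/92 = 2.19362
  stratum B: (950/3050)²·(1 − 173/950)·35.6²/173 = 0.581298
V̂(ȳ_st) = 2.77491
SE(ȳ_st) = √2.77491 = 1.66581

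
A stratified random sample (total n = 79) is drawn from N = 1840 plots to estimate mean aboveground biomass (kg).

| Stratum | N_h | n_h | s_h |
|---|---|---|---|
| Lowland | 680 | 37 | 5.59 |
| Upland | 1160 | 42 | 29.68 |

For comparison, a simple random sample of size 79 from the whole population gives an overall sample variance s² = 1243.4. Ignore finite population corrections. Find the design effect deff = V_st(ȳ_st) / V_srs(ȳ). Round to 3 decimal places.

V̂(ȳ_st) = Σ W_h² s_h²/n_h, with W_h = N_h/N and N = 1840:
  stratum Lowland: (680/1840)²·5.59²/37 = 0.115346
  stratum Upland: (1160/1840)²·29.68²/42 = 8.33602
V_st = 8.45137
V_srs = s²/n = 1243.4/79 = 15.7392
deff = V_st / V_srs = 8.45137/15.7392 = 0.5370

deff ≈ 0.537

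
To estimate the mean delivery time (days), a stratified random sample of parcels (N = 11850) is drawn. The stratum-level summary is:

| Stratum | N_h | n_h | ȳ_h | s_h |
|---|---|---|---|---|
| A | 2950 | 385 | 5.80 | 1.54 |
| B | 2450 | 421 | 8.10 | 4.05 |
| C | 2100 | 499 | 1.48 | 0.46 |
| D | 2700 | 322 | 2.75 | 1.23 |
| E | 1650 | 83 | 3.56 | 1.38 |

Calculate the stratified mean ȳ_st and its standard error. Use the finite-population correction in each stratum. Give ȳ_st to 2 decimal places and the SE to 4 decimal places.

ȳ_st = Σ W_h ȳ_h = (2950·5.80 + 2450·8.10 + 2100·1.48 + 2700·2.75 + 1650·3.56)/11850 = 4.50312
V̂(ȳ_st) = Σ W_h² (1 − n_h/N_h) s_h²/n_h, with W_h = N_h/N and N = 11850:
  stratum A: (2950/11850)²·(1 − 385/2950)·1.54²/385 = 0.000331935
  stratum B: (2450/11850)²·(1 − 421/2450)·4.05²/421 = 0.00137924
  stratum C: (2100/11850)²·(1 − 499/2100)·0.46²/499 = 1.01529e-05
  stratum D: (2700/11850)²·(1 − 322/2700)·1.23²/322 = 0.000214829
  stratum E: (1650/11850)²·(1 − 83/1650)·1.38²/83 = 0.00042247
V̂(ȳ_st) = 0.00235863
SE(ȳ_st) = √0.00235863 = 0.0485657

ȳ_st ≈ 4.50, SE ≈ 0.0486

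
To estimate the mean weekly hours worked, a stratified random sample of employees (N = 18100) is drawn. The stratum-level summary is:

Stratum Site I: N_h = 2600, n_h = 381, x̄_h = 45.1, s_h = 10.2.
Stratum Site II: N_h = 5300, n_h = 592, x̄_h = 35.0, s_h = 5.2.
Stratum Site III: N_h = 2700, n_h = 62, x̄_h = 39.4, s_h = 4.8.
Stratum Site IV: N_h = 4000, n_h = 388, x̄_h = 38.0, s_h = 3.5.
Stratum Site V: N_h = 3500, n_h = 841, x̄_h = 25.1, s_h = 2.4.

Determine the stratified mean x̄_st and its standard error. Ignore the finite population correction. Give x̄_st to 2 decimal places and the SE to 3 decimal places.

x̄_st = Σ W_h x̄_h = (2600·45.1 + 5300·35.0 + 2700·39.4 + 4000·38.0 + 3500·25.1)/18100 = 35.85580
V̂(x̄_st) = Σ W_h² s_h²/n_h, with W_h = N_h/N and N = 18100:
  stratum Site I: (2600/18100)²·10.2²/381 = 0.00563462
  stratum Site II: (5300/18100)²·5.2²/592 = 0.00391633
  stratum Site III: (2700/18100)²·4.8²/62 = 0.00826916
  stratum Site IV: (4000/18100)²·3.5²/388 = 0.00154194
  stratum Site V: (3500/18100)²·2.4²/841 = 0.000256098
V̂(x̄_st) = 0.0196181
SE(x̄_st) = √0.0196181 = 0.140065

x̄_st ≈ 35.86, SE ≈ 0.140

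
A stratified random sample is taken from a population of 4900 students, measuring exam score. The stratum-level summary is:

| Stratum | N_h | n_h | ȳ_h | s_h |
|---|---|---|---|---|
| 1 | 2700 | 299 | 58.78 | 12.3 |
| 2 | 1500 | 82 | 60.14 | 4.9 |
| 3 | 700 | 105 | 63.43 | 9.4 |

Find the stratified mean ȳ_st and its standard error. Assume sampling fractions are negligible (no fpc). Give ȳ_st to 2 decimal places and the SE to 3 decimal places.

ȳ_st = Σ W_h ȳ_h = (2700·58.78 + 1500·60.14 + 700·63.43)/4900 = 59.86061
V̂(ȳ_st) = Σ W_h² s_h²/n_h, with W_h = N_h/N and N = 4900:
  stratum 1: (2700/4900)²·12.3²/299 = 0.153629
  stratum 2: (1500/4900)²·4.9²/82 = 0.027439
  stratum 3: (700/4900)²·9.4²/105 = 0.017174
V̂(ȳ_st) = 0.198242
SE(ȳ_st) = √0.198242 = 0.445244

ȳ_st ≈ 59.86, SE ≈ 0.445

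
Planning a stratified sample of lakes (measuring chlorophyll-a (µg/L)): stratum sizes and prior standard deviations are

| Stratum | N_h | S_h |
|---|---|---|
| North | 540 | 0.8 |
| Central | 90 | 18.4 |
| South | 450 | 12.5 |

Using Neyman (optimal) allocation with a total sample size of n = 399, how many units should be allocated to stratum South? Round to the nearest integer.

Neyman allocation: n_h = n · N_h S_h / Σ N_i S_i, with n = 399.
  stratum North: N_h·S_h = 540·0.8 = 432.00
  stratum Central: N_h·S_h = 90·18.4 = 1656.00
  stratum South: N_h·S_h = 450·12.5 = 5625.00
Σ N_h S_h = 7713.00
n for stratum South = 399·5625.00/7713.00 = 290.986 → 291

291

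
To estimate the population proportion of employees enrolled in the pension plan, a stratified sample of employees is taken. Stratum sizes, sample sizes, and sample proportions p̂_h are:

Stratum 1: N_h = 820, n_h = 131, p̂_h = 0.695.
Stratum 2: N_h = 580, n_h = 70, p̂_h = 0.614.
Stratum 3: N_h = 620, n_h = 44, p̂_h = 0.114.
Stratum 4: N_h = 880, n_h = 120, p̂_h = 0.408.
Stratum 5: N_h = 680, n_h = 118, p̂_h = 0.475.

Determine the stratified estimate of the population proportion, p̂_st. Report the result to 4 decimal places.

N = 3580; stratum weights W_h = N_h/N.
p̂_st = Σ W_h p̂_h = (820·0.695 + 580·0.614 + 620·0.114 + 880·0.408 + 680·0.475)/3580 = 0.46892

p̂_st ≈ 0.4689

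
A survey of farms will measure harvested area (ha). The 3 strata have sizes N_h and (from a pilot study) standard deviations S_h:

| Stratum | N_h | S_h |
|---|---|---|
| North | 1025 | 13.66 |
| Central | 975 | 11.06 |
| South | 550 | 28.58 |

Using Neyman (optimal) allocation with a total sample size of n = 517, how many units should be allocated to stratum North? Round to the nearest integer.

Neyman allocation: n_h = n · N_h S_h / Σ N_i S_i, with n = 517.
  stratum North: N_h·S_h = 1025·13.66 = 14001.50
  stratum Central: N_h·S_h = 975·11.06 = 10783.50
  stratum South: N_h·S_h = 550·28.58 = 15719.00
Σ N_h S_h = 40504.00
n for stratum North = 517·14001.50/40504.00 = 178.718 → 179

179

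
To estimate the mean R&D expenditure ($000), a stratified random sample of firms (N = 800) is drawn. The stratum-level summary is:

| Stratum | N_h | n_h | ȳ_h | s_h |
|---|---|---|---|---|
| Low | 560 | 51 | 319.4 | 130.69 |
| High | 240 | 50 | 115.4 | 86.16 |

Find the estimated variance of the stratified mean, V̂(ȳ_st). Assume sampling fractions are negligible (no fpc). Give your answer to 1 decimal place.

V̂(ȳ_st) = Σ W_h² s_h²/n_h, with W_h = N_h/N and N = 800:
  stratum Low: (560/800)²·130.69²/51 = 164.101
  stratum High: (240/800)²·86.16²/50 = 13.3624
V̂(ȳ_st) = 177.463

V̂(ȳ_st) ≈ 177.5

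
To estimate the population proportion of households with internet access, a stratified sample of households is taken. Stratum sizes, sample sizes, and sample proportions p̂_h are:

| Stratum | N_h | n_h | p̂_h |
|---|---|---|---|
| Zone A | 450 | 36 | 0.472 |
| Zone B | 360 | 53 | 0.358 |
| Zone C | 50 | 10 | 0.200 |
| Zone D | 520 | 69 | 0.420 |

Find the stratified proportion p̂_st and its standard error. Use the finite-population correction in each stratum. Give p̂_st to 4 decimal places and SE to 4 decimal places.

N = 1380; stratum weights W_h = N_h/N.
p̂_st = Σ W_h p̂_h = (450·0.472 + 360·0.358 + 50·0.200 + 520·0.420)/1380 = 0.41281
V̂(p̂_st) = Σ W_h² (1 − n_h/N_h) p̂_h(1−p̂_h)/(n_h−1):
  stratum Zone A: (450/1380)²·(1 − 36/450)·0.472·0.528/35 = 0.000696566
  stratum Zone B: (360/1380)²·(1 − 53/360)·0.358·0.642/52 = 0.000256506
  stratum Zone C: (50/1380)²·(1 − 10/50)·0.200·0.800/9 = 1.86702e-05
  stratum Zone D: (520/1380)²·(1 − 69/520)·0.420·0.580/68 = 0.000441154
V̂(p̂_st) = 0.0014129; SE = √V̂ = 0.0375885

p̂_st ≈ 0.4128, SE ≈ 0.0376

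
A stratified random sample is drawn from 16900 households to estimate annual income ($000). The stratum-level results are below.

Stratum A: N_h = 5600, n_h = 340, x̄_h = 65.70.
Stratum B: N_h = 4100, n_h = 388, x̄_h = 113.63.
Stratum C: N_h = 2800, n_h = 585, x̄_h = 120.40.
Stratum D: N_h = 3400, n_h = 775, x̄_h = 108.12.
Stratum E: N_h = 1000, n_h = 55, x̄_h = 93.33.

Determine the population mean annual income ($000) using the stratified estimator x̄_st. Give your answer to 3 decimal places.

N = Σ N_h = 16900. Stratum weights W_h = N_h/N.
x̄_st = (5600·65.70 + 4100·113.63 + 2800·120.40 + 3400·108.12 + 1000·93.33) / 16900 = 96.55982

x̄_st ≈ 96.560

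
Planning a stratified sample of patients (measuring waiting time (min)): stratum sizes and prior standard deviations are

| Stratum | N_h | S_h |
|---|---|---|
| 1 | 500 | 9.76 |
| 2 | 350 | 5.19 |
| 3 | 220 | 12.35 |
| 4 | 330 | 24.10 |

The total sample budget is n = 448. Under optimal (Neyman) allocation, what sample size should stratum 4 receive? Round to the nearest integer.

Neyman allocation: n_h = n · N_h S_h / Σ N_i S_i, with n = 448.
  stratum 1: N_h·S_h = 500·9.76 = 4880.00
  stratum 2: N_h·S_h = 350·5.19 = 1816.50
  stratum 3: N_h·S_h = 220·12.35 = 2717.00
  stratum 4: N_h·S_h = 330·24.10 = 7953.00
Σ N_h S_h = 17366.50
n for stratum 4 = 448·7953.00/17366.50 = 205.162 → 205

205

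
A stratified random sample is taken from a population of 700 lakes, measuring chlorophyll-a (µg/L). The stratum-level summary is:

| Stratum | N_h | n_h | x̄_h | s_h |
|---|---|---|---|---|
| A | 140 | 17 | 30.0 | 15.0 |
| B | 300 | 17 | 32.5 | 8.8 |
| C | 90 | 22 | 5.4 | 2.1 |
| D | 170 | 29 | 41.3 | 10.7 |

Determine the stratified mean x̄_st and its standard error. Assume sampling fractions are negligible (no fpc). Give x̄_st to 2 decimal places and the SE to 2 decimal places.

x̄_st ≈ 30.65, SE ≈ 1.27

x̄_st = Σ W_h x̄_h = (140·30.0 + 300·32.5 + 90·5.4 + 170·41.3)/700 = 30.65286
V̂(x̄_st) = Σ W_h² s_h²/n_h, with W_h = N_h/N and N = 700:
  stratum A: (140/700)²·15.0²/17 = 0.529412
  stratum B: (300/700)²·8.8²/17 = 0.836687
  stratum C: (90/700)²·2.1²/22 = 0.00331364
  stratum D: (170/700)²·10.7²/29 = 0.232847
V̂(x̄_st) = 1.60226
SE(x̄_st) = √1.60226 = 1.2658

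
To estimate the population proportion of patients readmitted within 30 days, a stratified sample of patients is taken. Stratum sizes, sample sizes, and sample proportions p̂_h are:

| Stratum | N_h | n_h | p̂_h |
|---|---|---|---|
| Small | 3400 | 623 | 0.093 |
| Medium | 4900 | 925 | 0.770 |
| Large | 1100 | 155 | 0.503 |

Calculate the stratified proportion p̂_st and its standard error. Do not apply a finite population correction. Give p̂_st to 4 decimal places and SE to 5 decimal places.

N = 9400; stratum weights W_h = N_h/N.
p̂_st = Σ W_h p̂_h = (3400·0.093 + 4900·0.770 + 1100·0.503)/9400 = 0.49388
V̂(p̂_st) = Σ W_h² p̂_h(1−p̂_h)/(n_h−1):
  stratum Small: (3400/9400)²·0.093·0.907/622 = 1.7742e-05
  stratum Medium: (4900/9400)²·0.770·0.230/924 = 5.20814e-05
  stratum Large: (1100/9400)²·0.503·0.497/154 = 2.22297e-05
V̂(p̂_st) = 9.20531e-05; SE = √V̂ = 0.00959443

p̂_st ≈ 0.4939, SE ≈ 0.00959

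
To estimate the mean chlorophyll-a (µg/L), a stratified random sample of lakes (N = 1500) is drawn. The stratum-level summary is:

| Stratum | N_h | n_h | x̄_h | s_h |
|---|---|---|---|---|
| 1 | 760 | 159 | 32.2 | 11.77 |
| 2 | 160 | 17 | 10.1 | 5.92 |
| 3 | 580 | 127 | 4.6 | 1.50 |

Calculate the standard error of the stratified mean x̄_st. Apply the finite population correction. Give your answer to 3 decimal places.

SE(x̄_st) ≈ 0.447

V̂(x̄_st) = Σ W_h² (1 − n_h/N_h) s_h²/n_h, with W_h = N_h/N and N = 1500:
  stratum 1: (760/1500)²·(1 − 159/760)·11.77²/159 = 0.176873
  stratum 2: (160/1500)²·(1 − 17/160)·5.92²/17 = 0.0209637
  stratum 3: (580/1500)²·(1 − 127/580)·1.50²/127 = 0.00206882
V̂(x̄_st) = 0.199905
SE(x̄_st) = √0.199905 = 0.447108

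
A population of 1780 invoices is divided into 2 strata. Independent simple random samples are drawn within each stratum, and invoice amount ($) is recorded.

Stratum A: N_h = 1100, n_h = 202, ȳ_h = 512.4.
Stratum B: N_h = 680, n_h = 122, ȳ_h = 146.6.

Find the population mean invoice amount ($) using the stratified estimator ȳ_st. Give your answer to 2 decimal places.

N = Σ N_h = 1780. Stratum weights W_h = N_h/N.
ȳ_st = (1100·512.4 + 680·146.6) / 1780 = 372.6562

ȳ_st ≈ 372.66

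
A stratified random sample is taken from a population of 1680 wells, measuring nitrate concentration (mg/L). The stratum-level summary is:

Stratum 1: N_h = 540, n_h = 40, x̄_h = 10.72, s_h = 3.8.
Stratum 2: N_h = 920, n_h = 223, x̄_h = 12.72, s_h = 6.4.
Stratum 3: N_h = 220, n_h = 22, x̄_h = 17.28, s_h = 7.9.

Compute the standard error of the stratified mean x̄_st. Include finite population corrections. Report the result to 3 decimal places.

SE(x̄_st) ≈ 0.346

V̂(x̄_st) = Σ W_h² (1 − n_h/N_h) s_h²/n_h, with W_h = N_h/N and N = 1680:
  stratum 1: (540/1680)²·(1 − 40/540)·3.8²/40 = 0.0345344
  stratum 2: (920/1680)²·(1 − 223/920)·6.4²/223 = 0.0417308
  stratum 3: (220/1680)²·(1 − 22/220)·7.9²/22 = 0.0437825
V̂(x̄_st) = 0.120048
SE(x̄_st) = √0.120048 = 0.346479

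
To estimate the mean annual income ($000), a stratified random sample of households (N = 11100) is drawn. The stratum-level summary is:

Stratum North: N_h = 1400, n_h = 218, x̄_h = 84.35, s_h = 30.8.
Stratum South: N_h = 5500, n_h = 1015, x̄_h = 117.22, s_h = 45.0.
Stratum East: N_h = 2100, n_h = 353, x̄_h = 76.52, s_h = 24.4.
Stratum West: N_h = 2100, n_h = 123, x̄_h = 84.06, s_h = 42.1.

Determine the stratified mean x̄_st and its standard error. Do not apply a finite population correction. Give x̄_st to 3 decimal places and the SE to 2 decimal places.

x̄_st ≈ 99.101, SE ≈ 1.07

x̄_st = Σ W_h x̄_h = (1400·84.35 + 5500·117.22 + 2100·76.52 + 2100·84.06)/11100 = 99.10072
V̂(x̄_st) = Σ W_h² s_h²/n_h, with W_h = N_h/N and N = 11100:
  stratum North: (1400/11100)²·30.8²/218 = 0.0692237
  stratum South: (5500/11100)²·45.0²/1015 = 0.489822
  stratum East: (2100/11100)²·24.4²/353 = 0.0603667
  stratum West: (2100/11100)²·42.1²/123 = 0.515765
V̂(x̄_st) = 1.13518
SE(x̄_st) = √1.13518 = 1.06545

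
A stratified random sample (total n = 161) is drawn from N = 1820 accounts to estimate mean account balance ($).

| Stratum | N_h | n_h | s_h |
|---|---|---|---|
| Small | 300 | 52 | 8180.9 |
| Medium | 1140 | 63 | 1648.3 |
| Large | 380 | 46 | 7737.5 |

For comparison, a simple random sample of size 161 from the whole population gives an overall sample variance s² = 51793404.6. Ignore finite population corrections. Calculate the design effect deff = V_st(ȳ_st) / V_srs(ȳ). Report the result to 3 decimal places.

V̂(ȳ_st) = Σ W_h² s_h²/n_h, with W_h = N_h/N and N = 1820:
  stratum Small: (300/1820)²·8180.9²/52 = 34970.2
  stratum Medium: (1140/1820)²·1648.3²/63 = 16919.9
  stratum Large: (380/1820)²·7737.5²/46 = 56737.2
V_st = 108627
V_srs = s²/n = 51793404.6/161 = 321698
deff = V_st / V_srs = 108627/321698 = 0.3377

deff ≈ 0.338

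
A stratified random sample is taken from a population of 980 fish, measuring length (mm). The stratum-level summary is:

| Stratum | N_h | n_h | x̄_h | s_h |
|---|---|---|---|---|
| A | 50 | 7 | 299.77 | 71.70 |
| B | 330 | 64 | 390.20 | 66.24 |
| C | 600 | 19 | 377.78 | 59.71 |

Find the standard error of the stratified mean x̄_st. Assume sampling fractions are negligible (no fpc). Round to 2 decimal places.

V̂(x̄_st) = Σ W_h² s_h²/n_h, with W_h = N_h/N and N = 980:
  stratum A: (50/980)²·71.70²/7 = 1.91174
  stratum B: (330/980)²·66.24²/64 = 7.77385
  stratum C: (600/980)²·59.71²/19 = 70.3381
V̂(x̄_st) = 80.0237
SE(x̄_st) = √80.0237 = 8.9456

SE(x̄_st) ≈ 8.95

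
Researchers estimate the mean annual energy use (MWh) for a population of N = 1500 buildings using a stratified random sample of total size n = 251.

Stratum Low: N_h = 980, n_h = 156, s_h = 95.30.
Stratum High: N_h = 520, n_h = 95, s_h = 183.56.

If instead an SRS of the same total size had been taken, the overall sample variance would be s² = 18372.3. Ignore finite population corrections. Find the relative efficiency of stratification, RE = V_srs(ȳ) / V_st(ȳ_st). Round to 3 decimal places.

V̂(ȳ_st) = Σ W_h² s_h²/n_h, with W_h = N_h/N and N = 1500:
  stratum Low: (980/1500)²·95.30²/156 = 24.8503
  stratum High: (520/1500)²·183.56²/95 = 42.6242
V_st = 67.4745
V_srs = s²/n = 18372.3/251 = 73.1964
Relative efficiency = V_srs / V_st = 73.1964/67.4745 = 1.0848

RE ≈ 1.085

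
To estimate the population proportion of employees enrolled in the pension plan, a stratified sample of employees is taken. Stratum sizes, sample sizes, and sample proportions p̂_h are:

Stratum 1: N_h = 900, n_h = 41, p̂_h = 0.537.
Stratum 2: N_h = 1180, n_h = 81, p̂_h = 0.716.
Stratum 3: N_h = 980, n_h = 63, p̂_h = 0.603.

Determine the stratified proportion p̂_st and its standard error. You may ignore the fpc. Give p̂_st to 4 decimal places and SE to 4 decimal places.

p̂_st ≈ 0.6272, SE ≈ 0.0362

N = 3060; stratum weights W_h = N_h/N.
p̂_st = Σ W_h p̂_h = (900·0.537 + 1180·0.716 + 980·0.603)/3060 = 0.62716
V̂(p̂_st) = Σ W_h² p̂_h(1−p̂_h)/(n_h−1):
  stratum 1: (900/3060)²·0.537·0.463/40 = 0.000537697
  stratum 2: (1180/3060)²·0.716·0.284/80 = 0.000377975
  stratum 3: (980/3060)²·0.603·0.397/62 = 0.000396028
V̂(p̂_st) = 0.0013117; SE = √V̂ = 0.0362174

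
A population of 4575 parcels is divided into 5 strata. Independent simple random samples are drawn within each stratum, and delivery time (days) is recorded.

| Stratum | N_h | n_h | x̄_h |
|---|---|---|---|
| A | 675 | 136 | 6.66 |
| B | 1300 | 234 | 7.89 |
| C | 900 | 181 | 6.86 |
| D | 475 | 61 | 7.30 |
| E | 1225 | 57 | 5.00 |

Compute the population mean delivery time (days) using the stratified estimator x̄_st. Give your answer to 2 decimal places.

N = Σ N_h = 4575. Stratum weights W_h = N_h/N.
x̄_st = (675·6.66 + 1300·7.89 + 900·6.86 + 475·7.30 + 1225·5.00) / 4575 = 6.6708

x̄_st ≈ 6.67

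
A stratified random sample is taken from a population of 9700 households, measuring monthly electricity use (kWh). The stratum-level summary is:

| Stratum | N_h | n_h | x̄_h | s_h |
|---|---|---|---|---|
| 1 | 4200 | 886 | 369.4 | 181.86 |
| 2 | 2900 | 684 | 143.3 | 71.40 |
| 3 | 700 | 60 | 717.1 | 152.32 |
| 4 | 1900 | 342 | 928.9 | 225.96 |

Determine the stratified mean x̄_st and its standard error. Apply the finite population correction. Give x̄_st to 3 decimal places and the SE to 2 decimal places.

x̄_st = Σ W_h x̄_h = (4200·369.4 + 2900·143.3 + 700·717.1 + 1900·928.9)/9700 = 436.48763
V̂(x̄_st) = Σ W_h² (1 − n_h/N_h) s_h²/n_h, with W_h = N_h/N and N = 9700:
  stratum 1: (4200/9700)²·(1 − 886/4200)·181.86²/886 = 5.52203
  stratum 2: (2900/9700)²·(1 − 684/2900)·71.40²/684 = 0.509055
  stratum 3: (700/9700)²·(1 − 60/700)·152.32²/60 = 1.84118
  stratum 4: (1900/9700)²·(1 − 342/1900)·225.96²/342 = 4.69694
V̂(x̄_st) = 12.5692
SE(x̄_st) = √12.5692 = 3.54531

x̄_st ≈ 436.488, SE ≈ 3.55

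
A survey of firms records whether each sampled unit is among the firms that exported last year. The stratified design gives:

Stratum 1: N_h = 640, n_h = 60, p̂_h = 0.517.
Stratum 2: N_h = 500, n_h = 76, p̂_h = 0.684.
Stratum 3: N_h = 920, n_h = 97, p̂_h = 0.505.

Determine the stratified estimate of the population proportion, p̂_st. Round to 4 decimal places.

p̂_st ≈ 0.5522

N = 2060; stratum weights W_h = N_h/N.
p̂_st = Σ W_h p̂_h = (640·0.517 + 500·0.684 + 920·0.505)/2060 = 0.55217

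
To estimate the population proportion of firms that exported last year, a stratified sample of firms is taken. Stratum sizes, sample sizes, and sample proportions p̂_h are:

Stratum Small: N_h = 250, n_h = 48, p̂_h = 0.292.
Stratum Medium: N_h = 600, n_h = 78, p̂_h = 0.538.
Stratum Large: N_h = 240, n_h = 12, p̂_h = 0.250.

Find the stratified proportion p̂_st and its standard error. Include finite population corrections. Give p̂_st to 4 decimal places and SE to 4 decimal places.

p̂_st ≈ 0.4182, SE ≈ 0.0427

N = 1090; stratum weights W_h = N_h/N.
p̂_st = Σ W_h p̂_h = (250·0.292 + 600·0.538 + 240·0.250)/1090 = 0.41817
V̂(p̂_st) = Σ W_h² (1 − n_h/N_h) p̂_h(1−p̂_h)/(n_h−1):
  stratum Small: (250/1090)²·(1 − 48/250)·0.292·0.708/47 = 0.000186963
  stratum Medium: (600/1090)²·(1 − 78/600)·0.538·0.462/77 = 0.000850947
  stratum Large: (240/1090)²·(1 − 12/240)·0.250·0.750/11 = 0.000785058
V̂(p̂_st) = 0.00182297; SE = √V̂ = 0.0426962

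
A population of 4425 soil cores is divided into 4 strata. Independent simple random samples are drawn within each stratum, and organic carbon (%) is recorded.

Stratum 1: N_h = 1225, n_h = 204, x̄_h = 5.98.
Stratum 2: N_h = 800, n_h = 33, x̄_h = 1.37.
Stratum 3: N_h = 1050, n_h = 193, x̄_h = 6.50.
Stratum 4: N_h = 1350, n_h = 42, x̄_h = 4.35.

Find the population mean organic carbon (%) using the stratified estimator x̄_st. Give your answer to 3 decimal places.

N = Σ N_h = 4425. Stratum weights W_h = N_h/N.
x̄_st = (1225·5.98 + 800·1.37 + 1050·6.50 + 1350·4.35) / 4425 = 4.77266

x̄_st ≈ 4.773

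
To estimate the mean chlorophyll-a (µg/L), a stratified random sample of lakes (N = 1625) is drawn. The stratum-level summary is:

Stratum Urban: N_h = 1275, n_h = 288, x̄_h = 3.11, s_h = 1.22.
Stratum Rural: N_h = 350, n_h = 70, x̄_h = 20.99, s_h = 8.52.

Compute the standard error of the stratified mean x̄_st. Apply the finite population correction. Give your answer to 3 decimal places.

V̂(x̄_st) = Σ W_h² (1 − n_h/N_h) s_h²/n_h, with W_h = N_h/N and N = 1625:
  stratum Urban: (1275/1625)²·(1 − 288/1275)·1.22²/288 = 0.00246291
  stratum Rural: (350/1625)²·(1 − 70/350)·8.52²/70 = 0.0384858
V̂(x̄_st) = 0.0409487
SE(x̄_st) = √0.0409487 = 0.202358

SE(x̄_st) ≈ 0.202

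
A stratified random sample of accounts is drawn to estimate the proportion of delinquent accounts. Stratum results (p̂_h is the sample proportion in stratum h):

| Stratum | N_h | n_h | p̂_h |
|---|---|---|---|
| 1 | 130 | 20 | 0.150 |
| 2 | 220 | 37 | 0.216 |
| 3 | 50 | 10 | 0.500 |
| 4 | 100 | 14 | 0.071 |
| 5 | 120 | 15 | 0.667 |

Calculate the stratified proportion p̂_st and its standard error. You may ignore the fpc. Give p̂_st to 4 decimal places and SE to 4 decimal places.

p̂_st ≈ 0.2890, SE ≈ 0.0424

N = 620; stratum weights W_h = N_h/N.
p̂_st = Σ W_h p̂_h = (130·0.150 + 220·0.216 + 50·0.500 + 100·0.071 + 120·0.667)/620 = 0.28897
V̂(p̂_st) = Σ W_h² p̂_h(1−p̂_h)/(n_h−1):
  stratum 1: (130/620)²·0.150·0.850/19 = 0.000295026
  stratum 2: (220/620)²·0.216·0.784/36 = 0.000592283
  stratum 3: (50/620)²·0.500·0.500/9 = 0.000180657
  stratum 4: (100/620)²·0.071·0.929/13 = 0.000131992
  stratum 5: (120/620)²·0.667·0.333/14 = 0.000594321
V̂(p̂_st) = 0.00179428; SE = √V̂ = 0.0423589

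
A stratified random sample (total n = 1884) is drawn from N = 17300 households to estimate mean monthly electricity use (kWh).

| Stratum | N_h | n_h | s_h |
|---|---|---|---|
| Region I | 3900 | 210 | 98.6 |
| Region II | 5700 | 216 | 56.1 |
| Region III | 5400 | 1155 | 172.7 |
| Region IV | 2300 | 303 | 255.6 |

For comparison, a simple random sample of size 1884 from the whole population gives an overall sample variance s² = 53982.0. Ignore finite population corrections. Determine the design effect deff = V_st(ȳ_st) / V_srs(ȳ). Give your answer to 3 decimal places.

deff ≈ 0.358

V̂(ȳ_st) = Σ W_h² s_h²/n_h, with W_h = N_h/N and N = 17300:
  stratum Region I: (3900/17300)²·98.6²/210 = 2.35273
  stratum Region II: (5700/17300)²·56.1²/216 = 1.58172
  stratum Region III: (5400/17300)²·172.7²/1155 = 2.51593
  stratum Region IV: (2300/17300)²·255.6²/303 = 3.81103
V_st = 10.2614
V_srs = s²/n = 53982.0/1884 = 28.6529
deff = V_st / V_srs = 10.2614/28.6529 = 0.3581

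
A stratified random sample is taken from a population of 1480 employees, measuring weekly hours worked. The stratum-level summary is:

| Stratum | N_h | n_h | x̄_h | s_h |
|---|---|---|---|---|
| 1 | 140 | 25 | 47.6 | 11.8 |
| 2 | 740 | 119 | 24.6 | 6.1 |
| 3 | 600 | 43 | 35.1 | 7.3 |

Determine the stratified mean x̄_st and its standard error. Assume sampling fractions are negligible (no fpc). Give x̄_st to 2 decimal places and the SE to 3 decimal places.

x̄_st = Σ W_h x̄_h = (140·47.6 + 740·24.6 + 600·35.1)/1480 = 31.03243
V̂(x̄_st) = Σ W_h² s_h²/n_h, with W_h = N_h/N and N = 1480:
  stratum 1: (140/1480)²·11.8²/25 = 0.0498375
  stratum 2: (740/1480)²·6.1²/119 = 0.0781723
  stratum 3: (600/1480)²·7.3²/43 = 0.203684
V̂(x̄_st) = 0.331694
SE(x̄_st) = √0.331694 = 0.575928

x̄_st ≈ 31.03, SE ≈ 0.576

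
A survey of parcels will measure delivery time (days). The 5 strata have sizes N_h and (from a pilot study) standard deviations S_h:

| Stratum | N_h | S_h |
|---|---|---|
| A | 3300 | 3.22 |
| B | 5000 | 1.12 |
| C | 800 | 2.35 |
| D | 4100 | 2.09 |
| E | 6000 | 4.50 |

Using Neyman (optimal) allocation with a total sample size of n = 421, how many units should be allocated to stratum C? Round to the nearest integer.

Neyman allocation: n_h = n · N_h S_h / Σ N_i S_i, with n = 421.
  stratum A: N_h·S_h = 3300·3.22 = 10626.00
  stratum B: N_h·S_h = 5000·1.12 = 5600.00
  stratum C: N_h·S_h = 800·2.35 = 1880.00
  stratum D: N_h·S_h = 4100·2.09 = 8569.00
  stratum E: N_h·S_h = 6000·4.50 = 27000.00
Σ N_h S_h = 53675.00
n for stratum C = 421·1880.00/53675.00 = 14.746 → 15

15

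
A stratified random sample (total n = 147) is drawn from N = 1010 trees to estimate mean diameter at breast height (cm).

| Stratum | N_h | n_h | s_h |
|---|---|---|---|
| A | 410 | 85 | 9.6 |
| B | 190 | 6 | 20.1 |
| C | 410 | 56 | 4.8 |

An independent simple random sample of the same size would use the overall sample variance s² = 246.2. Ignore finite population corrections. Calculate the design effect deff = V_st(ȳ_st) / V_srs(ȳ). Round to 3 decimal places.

V̂(ȳ_st) = Σ W_h² s_h²/n_h, with W_h = N_h/N and N = 1010:
  stratum A: (410/1010)²·9.6²/85 = 0.178669
  stratum B: (190/1010)²·20.1²/6 = 2.3829
  stratum C: (410/1010)²·4.8²/56 = 0.0677984
V_st = 2.62936
V_srs = s²/n = 246.2/147 = 1.67483
deff = V_st / V_srs = 2.62936/1.67483 = 1.5699

deff ≈ 1.570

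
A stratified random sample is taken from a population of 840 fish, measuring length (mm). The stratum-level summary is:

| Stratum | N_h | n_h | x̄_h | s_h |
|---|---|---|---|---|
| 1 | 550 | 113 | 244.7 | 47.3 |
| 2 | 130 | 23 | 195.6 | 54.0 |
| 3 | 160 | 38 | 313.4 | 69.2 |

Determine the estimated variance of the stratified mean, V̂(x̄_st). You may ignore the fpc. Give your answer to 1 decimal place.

V̂(x̄_st) ≈ 16.1

V̂(x̄_st) = Σ W_h² s_h²/n_h, with W_h = N_h/N and N = 840:
  stratum 1: (550/840)²·47.3²/113 = 8.4881
  stratum 2: (130/840)²·54.0²/23 = 3.0366
  stratum 3: (160/840)²·69.2²/38 = 4.57204
V̂(x̄_st) = 16.0967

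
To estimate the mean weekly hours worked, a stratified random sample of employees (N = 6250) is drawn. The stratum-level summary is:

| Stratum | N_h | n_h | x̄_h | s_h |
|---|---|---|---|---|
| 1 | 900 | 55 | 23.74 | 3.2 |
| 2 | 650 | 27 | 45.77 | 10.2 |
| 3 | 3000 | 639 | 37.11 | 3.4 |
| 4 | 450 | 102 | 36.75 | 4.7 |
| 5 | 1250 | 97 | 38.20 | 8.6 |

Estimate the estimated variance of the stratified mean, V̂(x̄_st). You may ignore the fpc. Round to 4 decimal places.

V̂(x̄_st) = Σ W_h² s_h²/n_h, with W_h = N_h/N and N = 6250:
  stratum 1: (900/6250)²·3.2²/55 = 0.00386067
  stratum 2: (650/6250)²·10.2²/27 = 0.0416777
  stratum 3: (3000/6250)²·3.4²/639 = 0.00416811
  stratum 4: (450/6250)²·4.7²/102 = 0.00112269
  stratum 5: (1250/6250)²·8.6²/97 = 0.030499
V̂(x̄_st) = 0.0813281

V̂(x̄_st) ≈ 0.0813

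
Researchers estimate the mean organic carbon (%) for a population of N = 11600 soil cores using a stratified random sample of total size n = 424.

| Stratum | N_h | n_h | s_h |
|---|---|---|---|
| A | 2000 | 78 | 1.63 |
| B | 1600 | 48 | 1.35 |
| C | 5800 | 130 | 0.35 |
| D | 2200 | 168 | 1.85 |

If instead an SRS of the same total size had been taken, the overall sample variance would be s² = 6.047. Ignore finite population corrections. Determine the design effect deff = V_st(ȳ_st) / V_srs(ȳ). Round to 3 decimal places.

deff ≈ 0.190

V̂(ȳ_st) = Σ W_h² s_h²/n_h, with W_h = N_h/N and N = 11600:
  stratum A: (2000/11600)²·1.63²/78 = 0.00101257
  stratum B: (1600/11600)²·1.35²/48 = 0.000722354
  stratum C: (5800/11600)²·0.35²/130 = 0.000235577
  stratum D: (2200/11600)²·1.85²/168 = 0.000732763
V_st = 0.00270326
V_srs = s²/n = 6.047/424 = 0.0142618
deff = V_st / V_srs = 0.00270326/0.0142618 = 0.1895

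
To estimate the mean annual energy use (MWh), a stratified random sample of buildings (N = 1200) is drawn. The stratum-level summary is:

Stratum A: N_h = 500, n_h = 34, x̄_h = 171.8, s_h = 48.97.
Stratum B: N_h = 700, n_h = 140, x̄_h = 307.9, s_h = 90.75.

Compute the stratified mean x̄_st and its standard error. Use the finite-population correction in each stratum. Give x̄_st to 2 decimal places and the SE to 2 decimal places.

x̄_st = Σ W_h x̄_h = (500·171.8 + 700·307.9)/1200 = 251.19167
V̂(x̄_st) = Σ W_h² (1 − n_h/N_h) s_h²/n_h, with W_h = N_h/N and N = 1200:
  stratum A: (500/1200)²·(1 − 34/500)·48.97²/34 = 11.4123
  stratum B: (700/1200)²·(1 − 140/700)·90.75²/140 = 16.0136
V̂(x̄_st) = 27.4259
SE(x̄_st) = √27.4259 = 5.23698

x̄_st ≈ 251.19, SE ≈ 5.24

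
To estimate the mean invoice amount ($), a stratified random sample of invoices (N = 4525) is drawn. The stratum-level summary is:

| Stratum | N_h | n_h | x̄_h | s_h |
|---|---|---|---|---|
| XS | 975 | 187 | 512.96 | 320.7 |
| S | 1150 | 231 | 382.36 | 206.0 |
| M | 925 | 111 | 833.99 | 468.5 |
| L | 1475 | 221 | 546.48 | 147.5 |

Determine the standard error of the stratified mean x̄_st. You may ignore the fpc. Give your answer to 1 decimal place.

SE(x̄_st) ≈ 11.4

V̂(x̄_st) = Σ W_h² s_h²/n_h, with W_h = N_h/N and N = 4525:
  stratum XS: (975/4525)²·320.7²/187 = 25.5346
  stratum S: (1150/4525)²·206.0²/231 = 11.8654
  stratum M: (925/4525)²·468.5²/111 = 82.6309
  stratum L: (1475/4525)²·147.5²/221 = 10.4602
V̂(x̄_st) = 130.491
SE(x̄_st) = √130.491 = 11.4233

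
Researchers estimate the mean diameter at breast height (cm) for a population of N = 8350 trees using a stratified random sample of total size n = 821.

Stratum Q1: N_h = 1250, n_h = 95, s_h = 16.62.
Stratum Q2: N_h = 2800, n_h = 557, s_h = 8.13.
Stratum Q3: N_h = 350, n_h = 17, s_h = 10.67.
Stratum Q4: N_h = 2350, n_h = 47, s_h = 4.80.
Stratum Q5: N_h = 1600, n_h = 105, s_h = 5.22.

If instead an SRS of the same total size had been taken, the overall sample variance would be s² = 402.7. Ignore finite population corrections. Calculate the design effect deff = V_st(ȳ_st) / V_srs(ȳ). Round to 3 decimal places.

V̂(ȳ_st) = Σ W_h² s_h²/n_h, with W_h = N_h/N and N = 8350:
  stratum Q1: (1250/8350)²·16.62²/95 = 0.0651607
  stratum Q2: (2800/8350)²·8.13²/557 = 0.0133435
  stratum Q3: (350/8350)²·10.67²/17 = 0.0117664
  stratum Q4: (2350/8350)²·4.80²/47 = 0.0388282
  stratum Q5: (1600/8350)²·5.22²/105 = 0.00952837
V_st = 0.138627
V_srs = s²/n = 402.7/821 = 0.490499
deff = V_st / V_srs = 0.138627/0.490499 = 0.2826

deff ≈ 0.283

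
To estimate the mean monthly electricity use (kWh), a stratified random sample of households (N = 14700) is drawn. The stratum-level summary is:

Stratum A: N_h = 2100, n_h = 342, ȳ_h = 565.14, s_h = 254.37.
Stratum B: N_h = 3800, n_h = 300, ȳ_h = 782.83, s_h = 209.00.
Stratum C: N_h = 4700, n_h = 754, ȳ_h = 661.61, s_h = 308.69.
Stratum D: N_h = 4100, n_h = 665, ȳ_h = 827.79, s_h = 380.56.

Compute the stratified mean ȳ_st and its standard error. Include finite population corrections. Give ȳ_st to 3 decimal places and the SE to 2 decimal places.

ȳ_st ≈ 725.514, SE ≈ 6.10

ȳ_st = Σ W_h ȳ_h = (2100·565.14 + 3800·782.83 + 4700·661.61 + 4100·827.79)/14700 = 725.51388
V̂(ȳ_st) = Σ W_h² (1 − n_h/N_h) s_h²/n_h, with W_h = N_h/N and N = 14700:
  stratum A: (2100/14700)²·(1 − 342/2100)·254.37²/342 = 3.23228
  stratum B: (3800/14700)²·(1 − 300/3800)·209.00²/300 = 8.96166
  stratum C: (4700/14700)²·(1 − 754/4700)·308.69²/754 = 10.8466
  stratum D: (4100/14700)²·(1 − 665/4100)·380.56²/665 = 14.1939
V̂(ȳ_st) = 37.2344
SE(ȳ_st) = √37.2344 = 6.102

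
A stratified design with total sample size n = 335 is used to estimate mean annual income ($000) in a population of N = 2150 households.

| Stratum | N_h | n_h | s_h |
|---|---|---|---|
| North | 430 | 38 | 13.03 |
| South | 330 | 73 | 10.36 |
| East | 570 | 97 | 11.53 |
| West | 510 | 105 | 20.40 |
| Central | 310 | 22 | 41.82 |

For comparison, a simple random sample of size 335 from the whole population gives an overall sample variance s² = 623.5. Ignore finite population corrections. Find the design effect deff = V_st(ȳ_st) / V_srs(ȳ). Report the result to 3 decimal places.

deff ≈ 1.174

V̂(ȳ_st) = Σ W_h² s_h²/n_h, with W_h = N_h/N and N = 2150:
  stratum North: (430/2150)²·13.03²/38 = 0.178717
  stratum South: (330/2150)²·10.36²/73 = 0.0346376
  stratum East: (570/2150)²·11.53²/97 = 0.0963296
  stratum West: (510/2150)²·20.40²/105 = 0.223015
  stratum Central: (310/2150)²·41.82²/22 = 1.65269
V_st = 2.18539
V_srs = s²/n = 623.5/335 = 1.86119
deff = V_st / V_srs = 2.18539/1.86119 = 1.1742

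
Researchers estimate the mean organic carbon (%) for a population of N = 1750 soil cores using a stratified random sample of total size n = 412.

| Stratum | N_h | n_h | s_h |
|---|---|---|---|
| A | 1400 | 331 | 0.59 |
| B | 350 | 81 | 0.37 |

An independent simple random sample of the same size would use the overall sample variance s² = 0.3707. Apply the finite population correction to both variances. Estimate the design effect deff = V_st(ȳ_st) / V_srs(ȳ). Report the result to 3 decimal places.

deff ≈ 0.823

V̂(ȳ_st) = Σ W_h² (1 − n_h/N_h) s_h²/n_h, with W_h = N_h/N and N = 1750:
  stratum A: (1400/1750)²·(1 − 331/1400)·0.59²/331 = 0.000513932
  stratum B: (350/1750)²·(1 − 81/350)·0.37²/81 = 5.19592e-05
V_st = 0.000565891
V_srs = (1 − 412/1750)·0.3707/412 = 0.000687929
deff = V_st / V_srs = 0.000565891/0.000687929 = 0.8226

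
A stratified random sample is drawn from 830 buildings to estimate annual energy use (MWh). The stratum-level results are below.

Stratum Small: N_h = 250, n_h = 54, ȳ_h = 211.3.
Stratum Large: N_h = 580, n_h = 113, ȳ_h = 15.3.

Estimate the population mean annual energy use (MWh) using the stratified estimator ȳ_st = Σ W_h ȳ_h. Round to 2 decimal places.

ȳ_st ≈ 74.34

N = Σ N_h = 830. Stratum weights W_h = N_h/N.
ȳ_st = (250·211.3 + 580·15.3) / 830 = 74.3361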